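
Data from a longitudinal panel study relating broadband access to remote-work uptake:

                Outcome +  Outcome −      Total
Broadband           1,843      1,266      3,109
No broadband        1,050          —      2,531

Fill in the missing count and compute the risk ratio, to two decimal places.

1.43

The missing cell is in the unexposed row: 2531 − 1050 = 1481.
So a = 1843, b = 1266, c = 1050, d = 1481.
RR = [a/(a+b)] / [c/(c+d)] = (1843/3109) / (1050/2531) = 0.59280/0.41486 = 1.42892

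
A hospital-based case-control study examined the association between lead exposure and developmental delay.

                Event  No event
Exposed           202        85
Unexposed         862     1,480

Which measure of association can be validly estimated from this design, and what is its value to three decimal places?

4.080

Cells: a = 202, b = 85, c = 862, d = 1480.
This is a hospital-based case-control study: participants were sampled on outcome status, so risks in the source population cannot be estimated directly — relative risk is not valid here. The odds ratio is the appropriate measure.
OR = (a·d)/(b·c) = (202 × 1480) / (85 × 862) = 298960 / 73270 = 4.08025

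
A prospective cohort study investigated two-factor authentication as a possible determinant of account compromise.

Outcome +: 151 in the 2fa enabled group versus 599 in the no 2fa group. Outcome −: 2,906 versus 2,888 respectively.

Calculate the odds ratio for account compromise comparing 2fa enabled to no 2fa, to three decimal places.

From the description: a = 151, b = 2906, c = 599, d = 2888.
OR = (a·d)/(b·c) = (151 × 2888) / (2906 × 599) = 436088 / 1740694 = 0.25053
Exposure is associated with lower odds of account compromise (OR = 0.25 < 1).

0.251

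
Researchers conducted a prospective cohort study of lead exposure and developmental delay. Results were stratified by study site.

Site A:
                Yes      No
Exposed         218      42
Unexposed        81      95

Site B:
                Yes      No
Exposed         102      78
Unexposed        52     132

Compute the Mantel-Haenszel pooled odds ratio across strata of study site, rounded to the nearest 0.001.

4.460

OR_MH = Σ(aᵢdᵢ/nᵢ) / Σ(bᵢcᵢ/nᵢ), where nᵢ is the stratum total.
Stratum 1 (Site A): n = 436; a·d/n = 218·95/436 = 47.5000; b·c/n = 42·81/436 = 7.8028
Stratum 2 (Site B): n = 364; a·d/n = 102·132/364 = 36.9890; b·c/n = 78·52/364 = 11.1429
OR_MH = (47.5000 + 36.9890) / (7.8028 + 11.1429) = 84.4890 / 18.9456 = 4.45956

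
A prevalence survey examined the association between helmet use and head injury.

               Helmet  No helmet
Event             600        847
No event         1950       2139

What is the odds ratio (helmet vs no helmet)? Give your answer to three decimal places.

0.777

Reading the table with exposure as columns: a = 600 (Helmet, case), b = 1950 (Helmet, non-case), c = 847 (No helmet, case), d = 2139.
OR = (a·d)/(b·c) = (600 × 2139) / (1950 × 847) = 1283400 / 1651650 = 0.77704
Exposure is associated with lower odds of head injury (OR = 0.78 < 1).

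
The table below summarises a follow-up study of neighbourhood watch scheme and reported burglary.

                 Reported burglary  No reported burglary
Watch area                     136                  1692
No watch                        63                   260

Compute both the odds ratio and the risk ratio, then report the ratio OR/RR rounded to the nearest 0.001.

Cells: a = 136, b = 1692, c = 63, d = 260.
OR = (136·260)/(1692·63) = 35360/106596 = 0.33172
Risk in exposed = 136/1828 = 0.07440; risk in unexposed = 63/323 = 0.19505; RR = 0.38144
OR/RR = 0.33172 / 0.38144 = 0.86965
The outcome is not rare, so the OR lies further from 1 than the RR.

0.870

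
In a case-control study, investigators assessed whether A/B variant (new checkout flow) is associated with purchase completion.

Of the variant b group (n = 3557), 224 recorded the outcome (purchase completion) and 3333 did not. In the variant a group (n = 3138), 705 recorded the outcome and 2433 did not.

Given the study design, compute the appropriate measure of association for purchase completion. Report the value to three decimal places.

From the description: a = 224, b = 3333, c = 705, d = 2433.
This is a case-control study: participants were sampled on outcome status, so risks in the source population cannot be estimated directly — relative risk is not valid here. The odds ratio is the appropriate measure.
OR = (a·d)/(b·c) = (224 × 2433) / (3333 × 705) = 544992 / 2349765 = 0.23193

0.232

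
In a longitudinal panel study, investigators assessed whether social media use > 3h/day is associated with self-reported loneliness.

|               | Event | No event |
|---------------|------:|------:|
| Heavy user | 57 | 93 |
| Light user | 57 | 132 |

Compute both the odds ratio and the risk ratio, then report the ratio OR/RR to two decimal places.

Cells: a = 57, b = 93, c = 57, d = 132.
OR = (57·132)/(93·57) = 7524/5301 = 1.41935
Risk in exposed = 57/150 = 0.38000; risk in unexposed = 57/189 = 0.30159; RR = 1.26000
OR/RR = 1.41935 / 1.26000 = 1.12647
The outcome is not rare, so the OR lies further from 1 than the RR.

1.13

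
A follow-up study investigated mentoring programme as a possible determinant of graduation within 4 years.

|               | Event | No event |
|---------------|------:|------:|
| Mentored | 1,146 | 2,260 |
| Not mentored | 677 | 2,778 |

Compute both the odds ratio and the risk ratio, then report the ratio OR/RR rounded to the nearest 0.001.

1.212

Cells: a = 1146, b = 2260, c = 677, d = 2778.
OR = (1146·2778)/(2260·677) = 3183588/1530020 = 2.08075
Risk in exposed = 1146/3406 = 0.33647; risk in unexposed = 677/3455 = 0.19595; RR = 1.71711
OR/RR = 2.08075 / 1.71711 = 1.21177
The outcome is not rare, so the OR lies further from 1 than the RR.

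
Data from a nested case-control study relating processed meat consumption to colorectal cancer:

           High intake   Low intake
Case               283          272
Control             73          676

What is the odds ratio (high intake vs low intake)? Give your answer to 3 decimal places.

9.635

Reading the table with exposure as columns: a = 283 (High intake, case), b = 73 (High intake, non-case), c = 272 (Low intake, case), d = 676.
OR = (a·d)/(b·c) = (283 × 676) / (73 × 272) = 191308 / 19856 = 9.63477
The odds of colorectal cancer are about 9.63 times as high in the high intake group.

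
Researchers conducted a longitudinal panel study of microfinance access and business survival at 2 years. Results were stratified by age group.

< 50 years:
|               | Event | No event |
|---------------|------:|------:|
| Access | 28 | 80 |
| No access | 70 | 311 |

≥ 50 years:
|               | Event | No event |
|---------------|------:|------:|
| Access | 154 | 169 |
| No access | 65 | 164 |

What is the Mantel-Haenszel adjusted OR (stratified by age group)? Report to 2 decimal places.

OR_MH = Σ(aᵢdᵢ/nᵢ) / Σ(bᵢcᵢ/nᵢ), where nᵢ is the stratum total.
Stratum 1 (< 50 years): n = 489; a·d/n = 28·311/489 = 17.8078; b·c/n = 80·70/489 = 11.4519
Stratum 2 (≥ 50 years): n = 552; a·d/n = 154·164/552 = 45.7536; b·c/n = 169·65/552 = 19.9004
OR_MH = (17.8078 + 45.7536) / (11.4519 + 19.9004) = 63.5614 / 31.3523 = 2.02733

2.03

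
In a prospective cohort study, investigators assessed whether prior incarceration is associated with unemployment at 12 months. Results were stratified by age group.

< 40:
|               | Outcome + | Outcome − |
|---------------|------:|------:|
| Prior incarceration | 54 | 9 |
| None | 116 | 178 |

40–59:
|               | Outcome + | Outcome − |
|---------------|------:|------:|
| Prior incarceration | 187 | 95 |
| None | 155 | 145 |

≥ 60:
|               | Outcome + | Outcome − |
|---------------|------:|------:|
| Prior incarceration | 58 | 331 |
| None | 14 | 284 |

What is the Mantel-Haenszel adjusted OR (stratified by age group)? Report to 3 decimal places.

OR_MH = Σ(aᵢdᵢ/nᵢ) / Σ(bᵢcᵢ/nᵢ), where nᵢ is the stratum total.
Stratum 1 (< 40): n = 357; a·d/n = 54·178/357 = 26.9244; b·c/n = 9·116/357 = 2.9244
Stratum 2 (40–59): n = 582; a·d/n = 187·145/582 = 46.5893; b·c/n = 95·155/582 = 25.3007
Stratum 3 (≥ 60): n = 687; a·d/n = 58·284/687 = 23.9767; b·c/n = 331·14/687 = 6.7453
OR_MH = (26.9244 + 46.5893 + 23.9767) / (2.9244 + 25.3007 + 6.7453) = 97.4904 / 34.9703 = 2.78780

2.788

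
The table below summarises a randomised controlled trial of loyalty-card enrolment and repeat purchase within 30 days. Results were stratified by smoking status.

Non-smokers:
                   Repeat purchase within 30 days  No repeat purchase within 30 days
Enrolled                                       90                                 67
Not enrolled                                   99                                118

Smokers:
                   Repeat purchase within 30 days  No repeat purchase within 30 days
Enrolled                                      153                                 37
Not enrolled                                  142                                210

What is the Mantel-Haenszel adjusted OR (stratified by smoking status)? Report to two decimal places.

3.20

OR_MH = Σ(aᵢdᵢ/nᵢ) / Σ(bᵢcᵢ/nᵢ), where nᵢ is the stratum total.
Stratum 1 (Non-smokers): n = 374; a·d/n = 90·118/374 = 28.3957; b·c/n = 67·99/374 = 17.7353
Stratum 2 (Smokers): n = 542; a·d/n = 153·210/542 = 59.2804; b·c/n = 37·142/542 = 9.6937
OR_MH = (28.3957 + 59.2804) / (17.7353 + 9.6937) = 87.6762 / 27.4290 = 3.19647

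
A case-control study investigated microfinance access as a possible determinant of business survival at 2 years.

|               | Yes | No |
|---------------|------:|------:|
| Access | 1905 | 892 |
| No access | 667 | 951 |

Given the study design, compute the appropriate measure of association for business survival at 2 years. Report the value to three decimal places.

3.045

Cells: a = 1905, b = 892, c = 667, d = 951.
This is a case-control study: participants were sampled on outcome status, so risks in the source population cannot be estimated directly — relative risk is not valid here. The odds ratio is the appropriate measure.
OR = (a·d)/(b·c) = (1905 × 951) / (892 × 667) = 1811655 / 594964 = 3.04498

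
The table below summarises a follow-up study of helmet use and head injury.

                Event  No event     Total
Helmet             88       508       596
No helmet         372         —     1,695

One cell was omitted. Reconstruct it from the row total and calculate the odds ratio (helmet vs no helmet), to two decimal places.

0.62

The missing cell is in the unexposed row: 1695 − 372 = 1323.
So a = 88, b = 508, c = 372, d = 1323.
OR = (a·d)/(b·c) = (88 × 1323) / (508 × 372) = 116424 / 188976 = 0.61608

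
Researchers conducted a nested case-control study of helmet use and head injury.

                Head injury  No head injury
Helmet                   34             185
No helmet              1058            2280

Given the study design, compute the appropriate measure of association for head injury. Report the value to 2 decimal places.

Cells: a = 34, b = 185, c = 1058, d = 2280.
This is a nested case-control study: participants were sampled on outcome status, so risks in the source population cannot be estimated directly — relative risk is not valid here. The odds ratio is the appropriate measure.
OR = (a·d)/(b·c) = (34 × 2280) / (185 × 1058) = 77520 / 195730 = 0.39606

0.40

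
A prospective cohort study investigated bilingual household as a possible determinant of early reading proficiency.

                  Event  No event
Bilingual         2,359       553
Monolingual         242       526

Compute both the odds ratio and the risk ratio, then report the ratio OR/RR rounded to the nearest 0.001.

3.607

Cells: a = 2359, b = 553, c = 242, d = 526.
OR = (2359·526)/(553·242) = 1240834/133826 = 9.27199
Risk in exposed = 2359/2912 = 0.81010; risk in unexposed = 242/768 = 0.31510; RR = 2.57088
OR/RR = 9.27199 / 2.57088 = 3.60654
The outcome is not rare, so the OR lies further from 1 than the RR.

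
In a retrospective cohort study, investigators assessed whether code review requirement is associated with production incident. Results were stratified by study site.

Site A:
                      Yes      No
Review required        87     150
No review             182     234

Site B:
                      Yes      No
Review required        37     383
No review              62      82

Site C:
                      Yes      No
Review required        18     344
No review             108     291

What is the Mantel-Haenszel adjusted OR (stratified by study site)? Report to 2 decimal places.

OR_MH = Σ(aᵢdᵢ/nᵢ) / Σ(bᵢcᵢ/nᵢ), where nᵢ is the stratum total.
Stratum 1 (Site A): n = 653; a·d/n = 87·234/653 = 31.1761; b·c/n = 150·182/653 = 41.8070
Stratum 2 (Site B): n = 564; a·d/n = 37·82/564 = 5.3794; b·c/n = 383·62/564 = 42.1028
Stratum 3 (Site C): n = 761; a·d/n = 18·291/761 = 6.8830; b·c/n = 344·108/761 = 48.8200
OR_MH = (31.1761 + 5.3794 + 6.8830) / (41.8070 + 42.1028 + 48.8200) = 43.4386 / 132.7299 = 0.32727

0.33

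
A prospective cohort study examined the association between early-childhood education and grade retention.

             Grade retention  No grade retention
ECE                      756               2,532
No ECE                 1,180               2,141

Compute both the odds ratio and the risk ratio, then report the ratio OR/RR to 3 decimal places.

0.837

Cells: a = 756, b = 2532, c = 1180, d = 2141.
OR = (756·2141)/(2532·1180) = 1618596/2987760 = 0.54174
Risk in exposed = 756/3288 = 0.22993; risk in unexposed = 1180/3321 = 0.35531; RR = 0.64711
OR/RR = 0.54174 / 0.64711 = 0.83717
The outcome is not rare, so the OR lies further from 1 than the RR.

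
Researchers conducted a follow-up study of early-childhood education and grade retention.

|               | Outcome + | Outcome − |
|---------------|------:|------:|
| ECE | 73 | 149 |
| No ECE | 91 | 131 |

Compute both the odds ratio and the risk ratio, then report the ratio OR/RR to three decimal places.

Cells: a = 73, b = 149, c = 91, d = 131.
OR = (73·131)/(149·91) = 9563/13559 = 0.70529
Risk in exposed = 73/222 = 0.32883; risk in unexposed = 91/222 = 0.40991; RR = 0.80220
OR/RR = 0.70529 / 0.80220 = 0.87919
The outcome is not rare, so the OR lies further from 1 than the RR.

0.879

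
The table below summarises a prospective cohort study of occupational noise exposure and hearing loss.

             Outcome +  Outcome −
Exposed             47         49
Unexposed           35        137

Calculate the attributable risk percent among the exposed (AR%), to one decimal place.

Cells: a = 47, b = 49, c = 35, d = 137.
Risk in exposed = 47/96 = 0.48958; risk in unexposed = 35/172 = 0.20349.
RR = 0.48958/0.20349 = 2.40595
AR% = (RR − 1)/RR × 100 = (2.40595 − 1)/2.40595 × 100 = 58.4364%

58.4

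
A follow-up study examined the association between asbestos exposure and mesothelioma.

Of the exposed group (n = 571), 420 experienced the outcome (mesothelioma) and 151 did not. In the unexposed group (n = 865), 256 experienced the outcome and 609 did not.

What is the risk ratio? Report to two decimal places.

From the description: a = 420, b = 151, c = 256, d = 609.
Risk in exposed = 420/571 = 0.73555; risk in unexposed = 256/865 = 0.29595.
RR = 0.73555 / 0.29595 = 2.48536
The risk among the exposed is 2.49 times that among the unexposed.

2.49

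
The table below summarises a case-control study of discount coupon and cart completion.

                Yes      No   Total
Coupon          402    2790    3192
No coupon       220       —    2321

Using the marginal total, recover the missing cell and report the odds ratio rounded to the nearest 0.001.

1.376

The missing cell is in the unexposed row: 2321 − 220 = 2101.
So a = 402, b = 2790, c = 220, d = 2101.
OR = (a·d)/(b·c) = (402 × 2101) / (2790 × 220) = 844602 / 613800 = 1.37602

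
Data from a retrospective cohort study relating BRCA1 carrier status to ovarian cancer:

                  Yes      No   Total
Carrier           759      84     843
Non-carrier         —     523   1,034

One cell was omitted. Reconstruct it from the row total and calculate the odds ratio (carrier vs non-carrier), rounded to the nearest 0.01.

9.25

The missing cell is in the unexposed row: 1034 − 523 = 511.
So a = 759, b = 84, c = 511, d = 523.
OR = (a·d)/(b·c) = (759 × 523) / (84 × 511) = 396957 / 42924 = 9.24790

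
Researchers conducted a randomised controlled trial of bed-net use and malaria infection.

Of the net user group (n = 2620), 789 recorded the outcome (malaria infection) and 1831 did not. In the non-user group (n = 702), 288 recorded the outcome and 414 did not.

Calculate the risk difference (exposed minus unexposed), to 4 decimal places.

From the description: a = 789, b = 1831, c = 288, d = 414.
Risk in exposed = 789/2620 = 0.301145; risk in unexposed = 288/702 = 0.410256.
Risk difference = 0.301145 − 0.410256 = -0.109111

-0.1091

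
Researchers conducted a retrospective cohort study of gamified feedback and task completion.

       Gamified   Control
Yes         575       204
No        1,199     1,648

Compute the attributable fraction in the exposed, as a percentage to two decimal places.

Reading the table with exposure as columns: a = 575 (Gamified, case), b = 1199 (Gamified, non-case), c = 204 (Control, case), d = 1648.
Risk in exposed = 575/1774 = 0.32413; risk in unexposed = 204/1852 = 0.11015.
RR = 0.32413/0.11015 = 2.94256
AR% = (RR − 1)/RR × 100 = (2.94256 − 1)/2.94256 × 100 = 66.0160%

66.02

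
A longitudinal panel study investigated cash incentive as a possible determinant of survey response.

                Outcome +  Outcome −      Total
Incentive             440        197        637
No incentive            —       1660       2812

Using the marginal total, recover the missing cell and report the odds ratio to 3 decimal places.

3.218

The missing cell is in the unexposed row: 2812 − 1660 = 1152.
So a = 440, b = 197, c = 1152, d = 1660.
OR = (a·d)/(b·c) = (440 × 1660) / (197 × 1152) = 730400 / 226944 = 3.21842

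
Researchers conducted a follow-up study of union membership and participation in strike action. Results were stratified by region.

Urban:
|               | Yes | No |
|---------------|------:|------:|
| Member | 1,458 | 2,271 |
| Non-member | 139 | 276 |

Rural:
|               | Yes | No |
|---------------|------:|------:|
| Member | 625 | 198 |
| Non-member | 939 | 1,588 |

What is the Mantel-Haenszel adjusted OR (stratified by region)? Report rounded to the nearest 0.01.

2.99

OR_MH = Σ(aᵢdᵢ/nᵢ) / Σ(bᵢcᵢ/nᵢ), where nᵢ is the stratum total.
Stratum 1 (Urban): n = 4144; a·d/n = 1458·276/4144 = 97.1062; b·c/n = 2271·139/4144 = 76.1750
Stratum 2 (Rural): n = 3350; a·d/n = 625·1588/3350 = 296.2687; b·c/n = 198·939/3350 = 55.4991
OR_MH = (97.1062 + 296.2687) / (76.1750 + 55.4991) = 393.3748 / 131.6741 = 2.98749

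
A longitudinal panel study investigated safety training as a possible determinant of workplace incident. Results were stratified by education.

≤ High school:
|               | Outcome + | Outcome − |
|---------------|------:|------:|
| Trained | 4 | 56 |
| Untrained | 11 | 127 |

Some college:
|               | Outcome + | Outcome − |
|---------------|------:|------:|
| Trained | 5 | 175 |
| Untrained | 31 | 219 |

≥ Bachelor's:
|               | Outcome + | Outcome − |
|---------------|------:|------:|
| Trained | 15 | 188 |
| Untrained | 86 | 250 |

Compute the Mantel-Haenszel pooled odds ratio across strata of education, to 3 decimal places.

0.264

OR_MH = Σ(aᵢdᵢ/nᵢ) / Σ(bᵢcᵢ/nᵢ), where nᵢ is the stratum total.
Stratum 1 (≤ High school): n = 198; a·d/n = 4·127/198 = 2.5657; b·c/n = 56·11/198 = 3.1111
Stratum 2 (Some college): n = 430; a·d/n = 5·219/430 = 2.5465; b·c/n = 175·31/430 = 12.6163
Stratum 3 (≥ Bachelor's): n = 539; a·d/n = 15·250/539 = 6.9573; b·c/n = 188·86/539 = 29.9963
OR_MH = (2.5657 + 2.5465 + 6.9573) / (3.1111 + 12.6163 + 29.9963) = 12.0695 / 45.7237 = 0.26397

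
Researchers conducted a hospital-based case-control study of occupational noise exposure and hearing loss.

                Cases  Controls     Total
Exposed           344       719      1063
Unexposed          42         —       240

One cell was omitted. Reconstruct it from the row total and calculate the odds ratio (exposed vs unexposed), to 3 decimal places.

2.256

The missing cell is in the unexposed row: 240 − 42 = 198.
So a = 344, b = 719, c = 42, d = 198.
OR = (a·d)/(b·c) = (344 × 198) / (719 × 42) = 68112 / 30198 = 2.25551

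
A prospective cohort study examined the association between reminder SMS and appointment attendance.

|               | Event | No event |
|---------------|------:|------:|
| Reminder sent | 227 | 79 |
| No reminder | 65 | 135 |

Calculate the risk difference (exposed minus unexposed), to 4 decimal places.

0.4168

Cells: a = 227, b = 79, c = 65, d = 135.
Risk in exposed = 227/306 = 0.741830; risk in unexposed = 65/200 = 0.325000.
Risk difference = 0.741830 − 0.325000 = 0.416830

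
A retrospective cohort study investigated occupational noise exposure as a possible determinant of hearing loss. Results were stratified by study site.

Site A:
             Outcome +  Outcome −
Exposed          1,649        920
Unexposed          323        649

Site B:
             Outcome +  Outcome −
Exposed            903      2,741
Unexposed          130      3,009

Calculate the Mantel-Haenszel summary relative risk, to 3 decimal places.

RR_MH = Σ(aᵢ·n₀ᵢ/nᵢ) / Σ(cᵢ·n₁ᵢ/nᵢ), with n₁ᵢ = aᵢ+bᵢ (exposed), n₀ᵢ = cᵢ+dᵢ (unexposed), nᵢ = n₁ᵢ+n₀ᵢ.
Stratum 1 (Site A): n₁ = 2569, n₀ = 972, n = 3541; a·n₀/n = 1649·972/3541 = 452.6484; c·n₁/n = 323·2569/3541 = 234.3369
Stratum 2 (Site B): n₁ = 3644, n₀ = 3139, n = 6783; a·n₀/n = 903·3139/6783 = 417.8854; c·n₁/n = 130·3644/6783 = 69.8393
RR_MH = (452.6484 + 417.8854) / (234.3369 + 69.8393) = 870.5339 / 304.1762 = 2.86194

2.862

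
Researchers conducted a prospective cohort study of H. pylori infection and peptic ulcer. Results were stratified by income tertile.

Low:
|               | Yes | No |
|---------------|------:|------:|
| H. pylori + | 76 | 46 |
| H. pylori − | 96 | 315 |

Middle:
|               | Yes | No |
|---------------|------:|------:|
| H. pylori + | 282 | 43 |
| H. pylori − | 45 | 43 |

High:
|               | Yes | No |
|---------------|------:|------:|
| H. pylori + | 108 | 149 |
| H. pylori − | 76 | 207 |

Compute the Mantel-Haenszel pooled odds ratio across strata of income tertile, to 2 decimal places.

3.41

OR_MH = Σ(aᵢdᵢ/nᵢ) / Σ(bᵢcᵢ/nᵢ), where nᵢ is the stratum total.
Stratum 1 (Low): n = 533; a·d/n = 76·315/533 = 44.9156; b·c/n = 46·96/533 = 8.2852
Stratum 2 (Middle): n = 413; a·d/n = 282·43/413 = 29.3608; b·c/n = 43·45/413 = 4.6852
Stratum 3 (High): n = 540; a·d/n = 108·207/540 = 41.4000; b·c/n = 149·76/540 = 20.9704
OR_MH = (44.9156 + 29.3608 + 41.4000) / (8.2852 + 4.6852 + 20.9704) = 115.6763 / 33.9408 = 3.40818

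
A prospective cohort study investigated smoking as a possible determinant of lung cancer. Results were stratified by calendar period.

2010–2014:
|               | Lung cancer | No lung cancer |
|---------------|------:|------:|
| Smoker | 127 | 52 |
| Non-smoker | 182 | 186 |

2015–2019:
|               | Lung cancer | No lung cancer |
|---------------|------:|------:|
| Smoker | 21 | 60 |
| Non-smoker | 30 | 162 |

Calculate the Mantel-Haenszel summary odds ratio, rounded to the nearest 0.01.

2.33

OR_MH = Σ(aᵢdᵢ/nᵢ) / Σ(bᵢcᵢ/nᵢ), where nᵢ is the stratum total.
Stratum 1 (2010–2014): n = 547; a·d/n = 127·186/547 = 43.1846; b·c/n = 52·182/547 = 17.3016
Stratum 2 (2015–2019): n = 273; a·d/n = 21·162/273 = 12.4615; b·c/n = 60·30/273 = 6.5934
OR_MH = (43.1846 + 12.4615) / (17.3016 + 6.5934) = 55.6462 / 23.8951 = 2.32877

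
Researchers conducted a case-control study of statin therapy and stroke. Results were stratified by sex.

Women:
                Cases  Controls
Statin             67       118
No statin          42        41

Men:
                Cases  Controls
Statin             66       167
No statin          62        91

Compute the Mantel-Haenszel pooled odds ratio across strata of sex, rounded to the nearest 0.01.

OR_MH = Σ(aᵢdᵢ/nᵢ) / Σ(bᵢcᵢ/nᵢ), where nᵢ is the stratum total.
Stratum 1 (Women): n = 268; a·d/n = 67·41/268 = 10.2500; b·c/n = 118·42/268 = 18.4925
Stratum 2 (Men): n = 386; a·d/n = 66·91/386 = 15.5596; b·c/n = 167·62/386 = 26.8238
OR_MH = (10.2500 + 15.5596) / (18.4925 + 26.8238) = 25.8096 / 45.3164 = 0.56954

0.57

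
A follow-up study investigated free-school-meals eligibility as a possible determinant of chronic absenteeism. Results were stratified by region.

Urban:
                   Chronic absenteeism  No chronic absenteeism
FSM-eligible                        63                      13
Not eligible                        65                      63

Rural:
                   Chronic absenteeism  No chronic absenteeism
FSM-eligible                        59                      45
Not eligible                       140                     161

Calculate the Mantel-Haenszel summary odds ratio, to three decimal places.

OR_MH = Σ(aᵢdᵢ/nᵢ) / Σ(bᵢcᵢ/nᵢ), where nᵢ is the stratum total.
Stratum 1 (Urban): n = 204; a·d/n = 63·63/204 = 19.4559; b·c/n = 13·65/204 = 4.1422
Stratum 2 (Rural): n = 405; a·d/n = 59·161/405 = 23.4543; b·c/n = 45·140/405 = 15.5556
OR_MH = (19.4559 + 23.4543) / (4.1422 + 15.5556) = 42.9102 / 19.6977 = 2.17844

2.178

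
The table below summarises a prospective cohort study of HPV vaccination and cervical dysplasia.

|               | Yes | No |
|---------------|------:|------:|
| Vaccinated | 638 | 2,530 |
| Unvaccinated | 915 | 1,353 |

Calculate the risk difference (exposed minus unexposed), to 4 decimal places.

-0.2021

Cells: a = 638, b = 2530, c = 915, d = 1353.
Risk in exposed = 638/3168 = 0.201389; risk in unexposed = 915/2268 = 0.403439.
Risk difference = 0.201389 − 0.403439 = -0.202050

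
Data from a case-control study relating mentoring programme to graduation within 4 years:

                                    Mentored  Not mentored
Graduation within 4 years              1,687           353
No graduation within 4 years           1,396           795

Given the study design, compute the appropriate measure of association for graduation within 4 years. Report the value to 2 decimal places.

Reading the table with exposure as columns: a = 1687 (Mentored, case), b = 1396 (Mentored, non-case), c = 353 (Not mentored, case), d = 795.
This is a case-control study: participants were sampled on outcome status, so risks in the source population cannot be estimated directly — relative risk is not valid here. The odds ratio is the appropriate measure.
OR = (a·d)/(b·c) = (1687 × 795) / (1396 × 353) = 1341165 / 492788 = 2.72159

2.72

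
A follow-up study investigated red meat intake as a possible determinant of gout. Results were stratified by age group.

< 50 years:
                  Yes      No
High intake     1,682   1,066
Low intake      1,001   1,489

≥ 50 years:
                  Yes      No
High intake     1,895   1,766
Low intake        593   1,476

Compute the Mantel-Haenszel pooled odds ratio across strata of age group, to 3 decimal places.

OR_MH = Σ(aᵢdᵢ/nᵢ) / Σ(bᵢcᵢ/nᵢ), where nᵢ is the stratum total.
Stratum 1 (< 50 years): n = 5238; a·d/n = 1682·1489/5238 = 478.1401; b·c/n = 1066·1001/5238 = 203.7163
Stratum 2 (≥ 50 years): n = 5730; a·d/n = 1895·1476/5730 = 488.1361; b·c/n = 1766·593/5730 = 182.7640
OR_MH = (478.1401 + 488.1361) / (203.7163 + 182.7640) = 966.2763 / 386.4804 = 2.50020

2.500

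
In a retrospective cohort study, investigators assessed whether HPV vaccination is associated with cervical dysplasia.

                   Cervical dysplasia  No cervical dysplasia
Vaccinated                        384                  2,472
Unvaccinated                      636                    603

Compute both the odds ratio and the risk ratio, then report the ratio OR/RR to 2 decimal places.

0.56

Cells: a = 384, b = 2472, c = 636, d = 603.
OR = (384·603)/(2472·636) = 231552/1572192 = 0.14728
Risk in exposed = 384/2856 = 0.13445; risk in unexposed = 636/1239 = 0.51332; RR = 0.26193
OR/RR = 0.14728 / 0.26193 = 0.56228
The outcome is not rare, so the OR lies further from 1 than the RR.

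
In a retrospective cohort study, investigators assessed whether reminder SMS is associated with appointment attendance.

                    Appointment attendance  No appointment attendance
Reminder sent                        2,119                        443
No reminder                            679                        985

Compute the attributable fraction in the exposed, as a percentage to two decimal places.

Cells: a = 2119, b = 443, c = 679, d = 985.
Risk in exposed = 2119/2562 = 0.82709; risk in unexposed = 679/1664 = 0.40805.
RR = 0.82709/0.40805 = 2.02691
AR% = (RR − 1)/RR × 100 = (2.02691 − 1)/2.02691 × 100 = 50.6639%

50.66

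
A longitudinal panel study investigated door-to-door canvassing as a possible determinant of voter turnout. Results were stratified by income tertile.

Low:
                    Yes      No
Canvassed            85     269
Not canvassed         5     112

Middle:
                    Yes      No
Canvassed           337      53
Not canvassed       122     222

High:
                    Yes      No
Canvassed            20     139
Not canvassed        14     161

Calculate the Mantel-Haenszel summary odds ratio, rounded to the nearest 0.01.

7.53

OR_MH = Σ(aᵢdᵢ/nᵢ) / Σ(bᵢcᵢ/nᵢ), where nᵢ is the stratum total.
Stratum 1 (Low): n = 471; a·d/n = 85·112/471 = 20.2123; b·c/n = 269·5/471 = 2.8556
Stratum 2 (Middle): n = 734; a·d/n = 337·222/734 = 101.9264; b·c/n = 53·122/734 = 8.8093
Stratum 3 (High): n = 334; a·d/n = 20·161/334 = 9.6407; b·c/n = 139·14/334 = 5.8263
OR_MH = (20.2123 + 101.9264 + 9.6407) / (2.8556 + 8.8093 + 5.8263) = 131.7795 / 17.4912 = 7.53403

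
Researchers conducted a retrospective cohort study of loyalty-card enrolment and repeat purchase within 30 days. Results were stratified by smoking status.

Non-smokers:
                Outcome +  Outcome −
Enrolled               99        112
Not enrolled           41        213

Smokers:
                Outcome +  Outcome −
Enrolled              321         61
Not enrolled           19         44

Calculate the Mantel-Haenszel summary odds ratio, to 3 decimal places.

OR_MH = Σ(aᵢdᵢ/nᵢ) / Σ(bᵢcᵢ/nᵢ), where nᵢ is the stratum total.
Stratum 1 (Non-smokers): n = 465; a·d/n = 99·213/465 = 45.3484; b·c/n = 112·41/465 = 9.8753
Stratum 2 (Smokers): n = 445; a·d/n = 321·44/445 = 31.7393; b·c/n = 61·19/445 = 2.6045
OR_MH = (45.3484 + 31.7393) / (9.8753 + 2.6045) = 77.0877 / 12.4798 = 6.17702

6.177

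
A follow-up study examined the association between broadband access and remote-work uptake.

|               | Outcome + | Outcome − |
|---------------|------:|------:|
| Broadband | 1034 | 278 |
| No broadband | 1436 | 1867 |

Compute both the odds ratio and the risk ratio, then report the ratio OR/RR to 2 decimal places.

Cells: a = 1034, b = 278, c = 1436, d = 1867.
OR = (1034·1867)/(278·1436) = 1930478/399208 = 4.83577
Risk in exposed = 1034/1312 = 0.78811; risk in unexposed = 1436/3303 = 0.43476; RR = 1.81276
OR/RR = 4.83577 / 1.81276 = 2.66763
The outcome is not rare, so the OR lies further from 1 than the RR.

2.67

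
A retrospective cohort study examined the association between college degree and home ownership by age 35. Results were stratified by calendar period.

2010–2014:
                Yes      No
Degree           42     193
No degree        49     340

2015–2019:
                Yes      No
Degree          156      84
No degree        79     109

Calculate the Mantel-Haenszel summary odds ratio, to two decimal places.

OR_MH = Σ(aᵢdᵢ/nᵢ) / Σ(bᵢcᵢ/nᵢ), where nᵢ is the stratum total.
Stratum 1 (2010–2014): n = 624; a·d/n = 42·340/624 = 22.8846; b·c/n = 193·49/624 = 15.1554
Stratum 2 (2015–2019): n = 428; a·d/n = 156·109/428 = 39.7290; b·c/n = 84·79/428 = 15.5047
OR_MH = (22.8846 + 39.7290) / (15.1554 + 15.5047) = 62.6136 / 30.6601 = 2.04218

2.04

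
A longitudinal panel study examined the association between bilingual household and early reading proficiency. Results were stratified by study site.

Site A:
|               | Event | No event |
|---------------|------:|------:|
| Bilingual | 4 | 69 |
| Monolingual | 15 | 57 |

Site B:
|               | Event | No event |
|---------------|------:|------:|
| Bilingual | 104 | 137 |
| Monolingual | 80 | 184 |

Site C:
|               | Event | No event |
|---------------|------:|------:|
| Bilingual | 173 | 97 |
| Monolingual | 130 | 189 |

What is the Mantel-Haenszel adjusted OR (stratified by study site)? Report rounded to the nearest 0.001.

1.890

OR_MH = Σ(aᵢdᵢ/nᵢ) / Σ(bᵢcᵢ/nᵢ), where nᵢ is the stratum total.
Stratum 1 (Site A): n = 145; a·d/n = 4·57/145 = 1.5724; b·c/n = 69·15/145 = 7.1379
Stratum 2 (Site B): n = 505; a·d/n = 104·184/505 = 37.8931; b·c/n = 137·80/505 = 21.7030
Stratum 3 (Site C): n = 589; a·d/n = 173·189/589 = 55.5127; b·c/n = 97·130/589 = 21.4092
OR_MH = (1.5724 + 37.8931 + 55.5127) / (7.1379 + 21.7030 + 21.4092) = 94.9782 / 50.2501 = 1.89011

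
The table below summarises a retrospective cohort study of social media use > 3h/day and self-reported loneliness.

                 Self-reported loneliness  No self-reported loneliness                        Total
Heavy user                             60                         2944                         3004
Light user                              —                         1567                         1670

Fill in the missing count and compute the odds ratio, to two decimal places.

The missing cell is in the unexposed row: 1670 − 1567 = 103.
So a = 60, b = 2944, c = 103, d = 1567.
OR = (a·d)/(b·c) = (60 × 1567) / (2944 × 103) = 94020 / 303232 = 0.31006

0.31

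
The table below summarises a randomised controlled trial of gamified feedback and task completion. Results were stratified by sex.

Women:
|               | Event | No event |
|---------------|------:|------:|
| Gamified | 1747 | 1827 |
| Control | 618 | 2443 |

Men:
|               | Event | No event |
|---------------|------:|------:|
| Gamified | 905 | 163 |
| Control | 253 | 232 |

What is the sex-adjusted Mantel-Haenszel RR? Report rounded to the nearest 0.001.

2.148

RR_MH = Σ(aᵢ·n₀ᵢ/nᵢ) / Σ(cᵢ·n₁ᵢ/nᵢ), with n₁ᵢ = aᵢ+bᵢ (exposed), n₀ᵢ = cᵢ+dᵢ (unexposed), nᵢ = n₁ᵢ+n₀ᵢ.
Stratum 1 (Women): n₁ = 3574, n₀ = 3061, n = 6635; a·n₀/n = 1747·3061/6635 = 805.9634; c·n₁/n = 618·3574/6635 = 332.8910
Stratum 2 (Men): n₁ = 1068, n₀ = 485, n = 1553; a·n₀/n = 905·485/1553 = 282.6304; c·n₁/n = 253·1068/1553 = 173.9884
RR_MH = (805.9634 + 282.6304) / (332.8910 + 173.9884) = 1088.5938 / 506.8794 = 2.14764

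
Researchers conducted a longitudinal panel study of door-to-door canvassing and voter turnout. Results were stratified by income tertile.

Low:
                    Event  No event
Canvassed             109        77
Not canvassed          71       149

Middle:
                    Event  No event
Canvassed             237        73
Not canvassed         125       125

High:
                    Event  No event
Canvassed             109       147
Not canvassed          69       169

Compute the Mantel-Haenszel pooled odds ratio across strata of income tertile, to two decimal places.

2.59

OR_MH = Σ(aᵢdᵢ/nᵢ) / Σ(bᵢcᵢ/nᵢ), where nᵢ is the stratum total.
Stratum 1 (Low): n = 406; a·d/n = 109·149/406 = 40.0025; b·c/n = 77·71/406 = 13.4655
Stratum 2 (Middle): n = 560; a·d/n = 237·125/560 = 52.9018; b·c/n = 73·125/560 = 16.2946
Stratum 3 (High): n = 494; a·d/n = 109·169/494 = 37.2895; b·c/n = 147·69/494 = 20.5324
OR_MH = (40.0025 + 52.9018 + 37.2895) / (13.4655 + 16.2946 + 20.5324) = 130.1937 / 50.2925 = 2.58873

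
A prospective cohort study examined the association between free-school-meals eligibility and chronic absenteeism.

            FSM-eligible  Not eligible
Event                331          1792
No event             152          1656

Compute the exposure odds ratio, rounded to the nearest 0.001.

2.012

Reading the table with exposure as columns: a = 331 (FSM-eligible, case), b = 152 (FSM-eligible, non-case), c = 1792 (Not eligible, case), d = 1656.
OR = (a·d)/(b·c) = (331 × 1656) / (152 × 1792) = 548136 / 272384 = 2.01236
The odds of chronic absenteeism are about 2.01 times as high in the fsm-eligible group.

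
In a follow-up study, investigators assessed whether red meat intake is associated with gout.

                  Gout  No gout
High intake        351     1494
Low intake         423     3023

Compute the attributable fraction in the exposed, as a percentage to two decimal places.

Cells: a = 351, b = 1494, c = 423, d = 3023.
Risk in exposed = 351/1845 = 0.19024; risk in unexposed = 423/3446 = 0.12275.
RR = 0.19024/0.12275 = 1.54984
AR% = (RR − 1)/RR × 100 = (1.54984 − 1)/1.54984 × 100 = 35.4770%

35.48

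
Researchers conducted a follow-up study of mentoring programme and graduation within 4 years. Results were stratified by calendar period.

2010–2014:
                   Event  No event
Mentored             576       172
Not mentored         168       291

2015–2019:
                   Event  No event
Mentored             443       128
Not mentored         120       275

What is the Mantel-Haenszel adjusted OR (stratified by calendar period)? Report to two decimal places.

OR_MH = Σ(aᵢdᵢ/nᵢ) / Σ(bᵢcᵢ/nᵢ), where nᵢ is the stratum total.
Stratum 1 (2010–2014): n = 1207; a·d/n = 576·291/1207 = 138.8699; b·c/n = 172·168/1207 = 23.9403
Stratum 2 (2015–2019): n = 966; a·d/n = 443·275/966 = 126.1128; b·c/n = 128·120/966 = 15.9006
OR_MH = (138.8699 + 126.1128) / (23.9403 + 15.9006) = 264.9828 / 39.8410 = 6.65101

6.65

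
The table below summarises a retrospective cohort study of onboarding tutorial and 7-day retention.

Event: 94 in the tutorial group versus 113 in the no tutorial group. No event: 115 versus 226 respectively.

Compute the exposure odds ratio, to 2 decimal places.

From the description: a = 94, b = 115, c = 113, d = 226.
OR = (a·d)/(b·c) = (94 × 226) / (115 × 113) = 21244 / 12995 = 1.63478
The odds of 7-day retention are about 1.63 times as high in the tutorial group.

1.63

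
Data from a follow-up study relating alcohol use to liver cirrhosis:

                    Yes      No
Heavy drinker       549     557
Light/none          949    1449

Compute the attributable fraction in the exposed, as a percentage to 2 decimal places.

20.27

Cells: a = 549, b = 557, c = 949, d = 1449.
Risk in exposed = 549/1106 = 0.49638; risk in unexposed = 949/2398 = 0.39575.
RR = 0.49638/0.39575 = 1.25430
AR% = (RR − 1)/RR × 100 = (1.25430 − 1)/1.25430 × 100 = 20.2740%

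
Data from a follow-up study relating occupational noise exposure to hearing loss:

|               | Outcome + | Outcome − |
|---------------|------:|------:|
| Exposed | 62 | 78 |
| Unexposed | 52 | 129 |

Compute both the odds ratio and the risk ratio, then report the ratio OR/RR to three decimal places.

1.279

Cells: a = 62, b = 78, c = 52, d = 129.
OR = (62·129)/(78·52) = 7998/4056 = 1.97189
Risk in exposed = 62/140 = 0.44286; risk in unexposed = 52/181 = 0.28729; RR = 1.54148
OR/RR = 1.97189 / 1.54148 = 1.27922
The outcome is not rare, so the OR lies further from 1 than the RR.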